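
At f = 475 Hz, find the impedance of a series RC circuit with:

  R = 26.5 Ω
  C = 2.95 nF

Step 1 — Angular frequency: ω = 2π·f = 2π·475 = 2985 rad/s.
Step 2 — Component impedances:
  R: Z = R = 26.5 Ω
  C: Z = 1/(jωC) = -j/(ω·C) = 0 - j1.136e+05 Ω
Step 3 — Series combination: Z_total = R + C = 26.5 - j1.136e+05 Ω = 1.136e+05∠-90.0° Ω.

Z = 26.5 - j1.136e+05 Ω = 1.136e+05∠-90.0° Ω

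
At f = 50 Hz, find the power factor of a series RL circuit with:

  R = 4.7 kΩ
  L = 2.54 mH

Step 1 — Angular frequency: ω = 2π·f = 2π·50 = 314.2 rad/s.
Step 2 — Component impedances:
  R: Z = R = 4700 Ω
  L: Z = jωL = j·314.2·0.00254 = 0 + j0.798 Ω
Step 3 — Series combination: Z_total = R + L = 4700 + j0.798 Ω = 4700∠0.0° Ω.
Step 4 — Power factor: PF = cos(φ) = Re(Z)/|Z| = 4700/4700 = 1.
Step 5 — Type: Im(Z) = 0.798 ⇒ lagging (phase φ = 0.0°).

PF = 1 (lagging, φ = 0.0°)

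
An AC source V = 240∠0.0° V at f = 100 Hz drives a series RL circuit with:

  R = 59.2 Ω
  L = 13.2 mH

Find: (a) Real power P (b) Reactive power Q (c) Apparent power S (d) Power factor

Step 1 — Angular frequency: ω = 2π·f = 2π·100 = 628.3 rad/s.
Step 2 — Component impedances:
  R: Z = R = 59.2 Ω
  L: Z = jωL = j·628.3·0.0132 = 0 + j8.294 Ω
Step 3 — Series combination: Z_total = R + L = 59.2 + j8.294 Ω = 59.78∠8.0° Ω.
Step 4 — Source phasor: V = 240∠0.0° V = 240 V.
Step 5 — Current: I = V / Z = 3.976 - j0.557 A = 4.015∠-8.0° A.
Step 6 — Complex power: S = V·I* = 954.2 + j133.7 VA.
Step 7 — Real power: P = Re(S) = 954.2 W.
Step 8 — Reactive power: Q = Im(S) = 133.7 VAR.
Step 9 — Apparent power: |S| = 963.6 VA.
Step 10 — Power factor: PF = P/|S| = 0.9903 (lagging).

(a) P = 954.2 W  (b) Q = 133.7 VAR  (c) S = 963.6 VA  (d) PF = 0.9903 (lagging)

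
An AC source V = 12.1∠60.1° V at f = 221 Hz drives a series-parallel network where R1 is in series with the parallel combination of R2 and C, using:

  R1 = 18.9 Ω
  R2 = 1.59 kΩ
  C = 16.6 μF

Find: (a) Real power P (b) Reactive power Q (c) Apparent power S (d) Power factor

Step 1 — Angular frequency: ω = 2π·f = 2π·221 = 1389 rad/s.
Step 2 — Component impedances:
  R1: Z = R = 18.9 Ω
  R2: Z = R = 1590 Ω
  C: Z = 1/(jωC) = -j/(ω·C) = 0 - j43.38 Ω
Step 3 — Parallel branch: R2 || C = 1/(1/R2 + 1/C) = 1.183 - j43.35 Ω.
Step 4 — Series with R1: Z_total = R1 + (R2 || C) = 20.08 - j43.35 Ω = 47.78∠-65.1° Ω.
Step 5 — Source phasor: V = 12.1∠60.1° V = 6.032 + j10.49 V.
Step 6 — Current: I = V / Z = -0.1461 + j0.2068 A = 0.2533∠125.2° A.
Step 7 — Complex power: S = V·I* = 1.288 - j2.781 VA.
Step 8 — Real power: P = Re(S) = 1.288 W.
Step 9 — Reactive power: Q = Im(S) = -2.781 VAR.
Step 10 — Apparent power: |S| = 3.064 VA.
Step 11 — Power factor: PF = P/|S| = 0.4203 (leading).

(a) P = 1.288 W  (b) Q = -2.781 VAR  (c) S = 3.064 VA  (d) PF = 0.4203 (leading)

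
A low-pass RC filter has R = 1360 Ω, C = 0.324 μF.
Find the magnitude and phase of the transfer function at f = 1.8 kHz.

Step 1 — Angular frequency: ω = 2π·1800 = 1.131e+04 rad/s.
Step 2 — Transfer function: H(jω) = 1/(1 + jωRC).
Step 3 — Denominator: 1 + jωRC = 1 + j·1.131e+04·1360·3.24e-07 = 1 + j4.984.
Step 4 — H = 0.03871 - j0.1929.
Step 5 — Magnitude: |H| = 0.1967 (-14.1 dB); phase: φ = -78.7°.

|H| = 0.1967 (-14.1 dB), φ = -78.7°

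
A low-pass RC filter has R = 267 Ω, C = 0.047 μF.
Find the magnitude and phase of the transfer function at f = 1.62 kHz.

Step 1 — Angular frequency: ω = 2π·1620 = 1.018e+04 rad/s.
Step 2 — Transfer function: H(jω) = 1/(1 + jωRC).
Step 3 — Denominator: 1 + jωRC = 1 + j·1.018e+04·267·4.7e-08 = 1 + j0.1277.
Step 4 — H = 0.9839 - j0.1257.
Step 5 — Magnitude: |H| = 0.9919 (-0.1 dB); phase: φ = -7.3°.

|H| = 0.9919 (-0.1 dB), φ = -7.3°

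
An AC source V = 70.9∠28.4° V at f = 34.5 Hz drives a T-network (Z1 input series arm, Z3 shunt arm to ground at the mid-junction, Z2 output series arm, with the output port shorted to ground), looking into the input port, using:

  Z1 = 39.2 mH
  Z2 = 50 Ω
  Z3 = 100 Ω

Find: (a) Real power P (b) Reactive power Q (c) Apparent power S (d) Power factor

Step 1 — Angular frequency: ω = 2π·f = 2π·34.5 = 216.8 rad/s.
Step 2 — Component impedances:
  Z1: Z = jωL = j·216.8·0.0392 = 0 + j8.497 Ω
  Z2: Z = R = 50 Ω
  Z3: Z = R = 100 Ω
Step 3 — With the output port shorted to ground, the output series arm Z2 runs from the junction to ground; the shunt arm Z3 also runs from the junction to ground. They appear in parallel: Z3 || Z2 = 33.33 Ω.
Step 4 — Series with input arm Z1: Z_in = Z1 + (Z3 || Z2) = 33.33 + j8.497 Ω = 34.4∠14.3° Ω.
Step 5 — Source phasor: V = 70.9∠28.4° V = 62.37 + j33.72 V.
Step 6 — Current: I = V / Z = 1.999 + j0.5021 A = 2.061∠14.1° A.
Step 7 — Complex power: S = V·I* = 141.6 + j36.1 VA.
Step 8 — Real power: P = Re(S) = 141.6 W.
Step 9 — Reactive power: Q = Im(S) = 36.1 VAR.
Step 10 — Apparent power: |S| = 146.1 VA.
Step 11 — Power factor: PF = P/|S| = 0.969 (lagging).

(a) P = 141.6 W  (b) Q = 36.1 VAR  (c) S = 146.1 VA  (d) PF = 0.969 (lagging)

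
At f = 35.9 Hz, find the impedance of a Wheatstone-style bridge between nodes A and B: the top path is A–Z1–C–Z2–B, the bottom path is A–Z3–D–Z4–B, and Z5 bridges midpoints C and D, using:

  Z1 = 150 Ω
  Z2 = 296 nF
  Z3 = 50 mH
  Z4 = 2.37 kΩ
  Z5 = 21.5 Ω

Step 1 — Angular frequency: ω = 2π·f = 2π·35.9 = 225.6 rad/s.
Step 2 — Component impedances:
  Z1: Z = R = 150 Ω
  Z2: Z = 1/(jωC) = -j/(ω·C) = 0 - j1.498e+04 Ω
  Z3: Z = jωL = j·225.6·0.05 = 0 + j11.28 Ω
  Z4: Z = R = 2370 Ω
  Z5: Z = R = 21.5 Ω
Step 3 — Bridge requires nodal analysis (the Z5 bridge couples midpoints C and D, so the two paths cannot be reduced to a simple series/parallel combination). Setting node B to ground and injecting 1 A at node A, the 3-node admittance system at A, C, D solves to V_A = Z_AB = 2313 - j354.6 Ω = 2340∠-8.7° Ω.

Z = 2313 - j354.6 Ω = 2340∠-8.7° Ω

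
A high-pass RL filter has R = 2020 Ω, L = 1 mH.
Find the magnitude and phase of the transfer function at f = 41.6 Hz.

Step 1 — Angular frequency: ω = 2π·41.6 = 261.4 rad/s.
Step 2 — Transfer function: H(jω) = jωL/(R + jωL).
Step 3 — Numerator jωL = j·0.2614; denominator R + jωL = 2020 + j0.2614.
Step 4 — H = 1.674e-08 + j0.0001294.
Step 5 — Magnitude: |H| = 0.0001294 (-77.8 dB); phase: φ = 90.0°.

|H| = 0.0001294 (-77.8 dB), φ = 90.0°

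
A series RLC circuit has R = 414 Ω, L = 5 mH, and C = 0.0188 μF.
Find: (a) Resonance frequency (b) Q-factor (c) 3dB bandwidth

Step 1 — Resonance condition Im(Z)=0 gives ω₀ = 1/√(LC).
Step 2 — ω₀ = 1/√(0.005·1.88e-08) = 1.031e+05 rad/s.
Step 3 — f₀ = ω₀/(2π) = 1.642e+04 Hz.
Step 4 — Series Q: Q = ω₀L/R = 1.031e+05·0.005/414 = 1.246.
Step 5 — 3dB bandwidth: Δω = ω₀/Q = 8.28e+04 rad/s; BW = Δω/(2π) = 1.318e+04 Hz.

(a) f₀ = 1.642e+04 Hz  (b) Q = 1.246  (c) BW = 1.318e+04 Hz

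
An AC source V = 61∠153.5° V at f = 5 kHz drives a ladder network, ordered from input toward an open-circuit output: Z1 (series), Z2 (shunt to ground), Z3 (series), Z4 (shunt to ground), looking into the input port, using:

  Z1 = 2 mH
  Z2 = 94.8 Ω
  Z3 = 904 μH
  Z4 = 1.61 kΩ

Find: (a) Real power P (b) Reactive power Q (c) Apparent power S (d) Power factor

Step 1 — Angular frequency: ω = 2π·f = 2π·5000 = 3.142e+04 rad/s.
Step 2 — Component impedances:
  Z1: Z = jωL = j·3.142e+04·0.002 = 0 + j62.83 Ω
  Z2: Z = R = 94.8 Ω
  Z3: Z = jωL = j·3.142e+04·0.000904 = 0 + j28.4 Ω
  Z4: Z = R = 1610 Ω
Step 3 — Ladder network (open output): work backward from the far end, alternating series and parallel combinations. Z_in = 89.53 + j62.92 Ω = 109.4∠35.1° Ω.
Step 4 — Source phasor: V = 61∠153.5° V = -54.59 + j27.22 V.
Step 5 — Current: I = V / Z = -0.2651 + j0.4903 A = 0.5574∠118.4° A.
Step 6 — Complex power: S = V·I* = 27.82 + j19.55 VA.
Step 7 — Real power: P = Re(S) = 27.82 W.
Step 8 — Reactive power: Q = Im(S) = 19.55 VAR.
Step 9 — Apparent power: |S| = 34 VA.
Step 10 — Power factor: PF = P/|S| = 0.8182 (lagging).

(a) P = 27.82 W  (b) Q = 19.55 VAR  (c) S = 34 VA  (d) PF = 0.8182 (lagging)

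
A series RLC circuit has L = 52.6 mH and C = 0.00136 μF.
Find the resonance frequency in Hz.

Step 1 — Resonance condition Im(Z)=0 gives ω₀ = 1/√(LC).
Step 2 — ω₀ = 1/√(0.0526·1.36e-09) = 1.182e+05 rad/s.
Step 3 — f₀ = ω₀/(2π) = 1.882e+04 Hz.

f₀ = 1.882e+04 Hz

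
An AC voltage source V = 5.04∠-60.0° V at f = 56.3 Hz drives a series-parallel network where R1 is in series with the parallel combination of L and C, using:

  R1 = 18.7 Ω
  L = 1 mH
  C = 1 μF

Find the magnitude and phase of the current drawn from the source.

Step 1 — Angular frequency: ω = 2π·f = 2π·56.3 = 353.7 rad/s.
Step 2 — Component impedances:
  R1: Z = R = 18.7 Ω
  L: Z = jωL = j·353.7·0.001 = 0 + j0.3537 Ω
  C: Z = 1/(jωC) = -j/(ω·C) = 0 - j2827 Ω
Step 3 — Parallel branch: L || C = 1/(1/L + 1/C) = 0 + j0.3538 Ω.
Step 4 — Series with R1: Z_total = R1 + (L || C) = 18.7 + j0.3538 Ω = 18.7∠1.1° Ω.
Step 5 — Source phasor: V = 5.04∠-60.0° V = 2.52 - j4.365 V.
Step 6 — Ohm's law: I = V / Z_total = (2.52 - j4.365) / (18.7 + j0.3538) = 0.1303 - j0.2359 A.
Step 7 — Convert to polar: |I| = 0.2695 A, ∠I = -61.1°.

I = 0.2695∠-61.1° A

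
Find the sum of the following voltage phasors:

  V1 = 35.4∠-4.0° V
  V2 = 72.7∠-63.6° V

Step 1 — Convert each phasor to rectangular form:
  V1 = 35.4·(cos(-4.0°) + j·sin(-4.0°)) = 35.31 - j2.469 V
  V2 = 72.7·(cos(-63.6°) + j·sin(-63.6°)) = 32.32 - j65.12 V
Step 2 — Sum components: V_total = 67.64 - j67.59 V.
Step 3 — Convert to polar: |V_total| = 95.62 V, ∠V_total = -45.0°.

V_total = 95.62∠-45.0° V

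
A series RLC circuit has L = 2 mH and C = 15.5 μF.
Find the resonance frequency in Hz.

Step 1 — Resonance condition Im(Z)=0 gives ω₀ = 1/√(LC).
Step 2 — ω₀ = 1/√(0.002·1.55e-05) = 5680 rad/s.
Step 3 — f₀ = ω₀/(2π) = 903.9 Hz.

f₀ = 903.9 Hz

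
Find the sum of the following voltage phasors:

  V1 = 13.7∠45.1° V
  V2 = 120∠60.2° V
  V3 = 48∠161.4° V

Step 1 — Convert each phasor to rectangular form:
  V1 = 13.7·(cos(45.1°) + j·sin(45.1°)) = 9.67 + j9.704 V
  V2 = 120·(cos(60.2°) + j·sin(60.2°)) = 59.64 + j104.1 V
  V3 = 48·(cos(161.4°) + j·sin(161.4°)) = -45.49 + j15.31 V
Step 2 — Sum components: V_total = 23.81 + j129.1 V.
Step 3 — Convert to polar: |V_total| = 131.3 V, ∠V_total = 79.6°.

V_total = 131.3∠79.6° V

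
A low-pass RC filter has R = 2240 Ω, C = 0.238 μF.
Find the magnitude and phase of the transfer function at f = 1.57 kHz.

Step 1 — Angular frequency: ω = 2π·1570 = 9865 rad/s.
Step 2 — Transfer function: H(jω) = 1/(1 + jωRC).
Step 3 — Denominator: 1 + jωRC = 1 + j·9865·2240·2.38e-07 = 1 + j5.259.
Step 4 — H = 0.0349 - j0.1835.
Step 5 — Magnitude: |H| = 0.1868 (-14.6 dB); phase: φ = -79.2°.

|H| = 0.1868 (-14.6 dB), φ = -79.2°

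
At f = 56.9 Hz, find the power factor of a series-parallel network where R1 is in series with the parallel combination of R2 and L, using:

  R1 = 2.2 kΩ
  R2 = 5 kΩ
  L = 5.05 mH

Step 1 — Angular frequency: ω = 2π·f = 2π·56.9 = 357.5 rad/s.
Step 2 — Component impedances:
  R1: Z = R = 2200 Ω
  R2: Z = R = 5000 Ω
  L: Z = jωL = j·357.5·0.00505 = 0 + j1.805 Ω
Step 3 — Parallel branch: R2 || L = 1/(1/R2 + 1/L) = 0.0006519 + j1.805 Ω.
Step 4 — Series with R1: Z_total = R1 + (R2 || L) = 2200 + j1.805 Ω = 2200∠0.0° Ω.
Step 5 — Power factor: PF = cos(φ) = Re(Z)/|Z| = 2200/2200 = 1.
Step 6 — Type: Im(Z) = 1.805 ⇒ lagging (phase φ = 0.0°).

PF = 1 (lagging, φ = 0.0°)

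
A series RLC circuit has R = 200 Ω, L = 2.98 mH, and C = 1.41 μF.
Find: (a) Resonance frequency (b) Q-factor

Step 1 — Resonance condition Im(Z)=0 gives ω₀ = 1/√(LC).
Step 2 — ω₀ = 1/√(0.00298·1.41e-06) = 1.543e+04 rad/s.
Step 3 — f₀ = ω₀/(2π) = 2455 Hz.
Step 4 — Series Q: Q = ω₀L/R = 1.543e+04·0.00298/200 = 0.2299.

(a) f₀ = 2455 Hz  (b) Q = 0.2299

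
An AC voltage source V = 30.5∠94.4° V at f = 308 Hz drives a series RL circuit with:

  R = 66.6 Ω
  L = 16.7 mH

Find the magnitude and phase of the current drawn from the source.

Step 1 — Angular frequency: ω = 2π·f = 2π·308 = 1935 rad/s.
Step 2 — Component impedances:
  R: Z = R = 66.6 Ω
  L: Z = jωL = j·1935·0.0167 = 0 + j32.32 Ω
Step 3 — Series combination: Z_total = R + L = 66.6 + j32.32 Ω = 74.03∠25.9° Ω.
Step 4 — Source phasor: V = 30.5∠94.4° V = -2.34 + j30.41 V.
Step 5 — Ohm's law: I = V / Z_total = (-2.34 + j30.41) / (66.6 + j32.32) = 0.1509 + j0.3834 A.
Step 6 — Convert to polar: |I| = 0.412 A, ∠I = 68.5°.

I = 0.412∠68.5° A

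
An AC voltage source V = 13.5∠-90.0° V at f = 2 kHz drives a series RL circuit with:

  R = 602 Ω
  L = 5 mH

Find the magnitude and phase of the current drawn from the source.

Step 1 — Angular frequency: ω = 2π·f = 2π·2000 = 1.257e+04 rad/s.
Step 2 — Component impedances:
  R: Z = R = 602 Ω
  L: Z = jωL = j·1.257e+04·0.005 = 0 + j62.83 Ω
Step 3 — Series combination: Z_total = R + L = 602 + j62.83 Ω = 605.3∠6.0° Ω.
Step 4 — Source phasor: V = 13.5∠-90.0° V = 0 - j13.5 V.
Step 5 — Ohm's law: I = V / Z_total = (0 - j13.5) / (602 + j62.83) = -0.002315 - j0.02218 A.
Step 6 — Convert to polar: |I| = 0.0223 A, ∠I = -96.0°.

I = 0.0223∠-96.0° A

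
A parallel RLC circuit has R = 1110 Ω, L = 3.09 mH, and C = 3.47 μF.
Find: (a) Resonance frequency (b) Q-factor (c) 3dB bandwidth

Step 1 — Resonance: ω₀ = 1/√(LC) = 1/√(0.00309·3.47e-06) = 9657 rad/s.
Step 2 — f₀ = ω₀/(2π) = 1537 Hz.
Step 3 — Parallel Q: Q = R/(ω₀L) = 1110/(9657·0.00309) = 37.2.
Step 4 — Bandwidth: Δω = ω₀/Q = 259.6 rad/s; BW = Δω/(2π) = 41.32 Hz.

(a) f₀ = 1537 Hz  (b) Q = 37.2  (c) BW = 41.32 Hz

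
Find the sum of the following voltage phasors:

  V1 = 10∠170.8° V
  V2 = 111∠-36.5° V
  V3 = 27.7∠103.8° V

Step 1 — Convert each phasor to rectangular form:
  V1 = 10·(cos(170.8°) + j·sin(170.8°)) = -9.871 + j1.599 V
  V2 = 111·(cos(-36.5°) + j·sin(-36.5°)) = 89.23 - j66.03 V
  V3 = 27.7·(cos(103.8°) + j·sin(103.8°)) = -6.607 + j26.9 V
Step 2 — Sum components: V_total = 72.75 - j37.53 V.
Step 3 — Convert to polar: |V_total| = 81.86 V, ∠V_total = -27.3°.

V_total = 81.86∠-27.3° V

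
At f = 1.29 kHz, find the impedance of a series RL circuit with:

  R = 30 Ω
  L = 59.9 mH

Step 1 — Angular frequency: ω = 2π·f = 2π·1290 = 8105 rad/s.
Step 2 — Component impedances:
  R: Z = R = 30 Ω
  L: Z = jωL = j·8105·0.0599 = 0 + j485.5 Ω
Step 3 — Series combination: Z_total = R + L = 30 + j485.5 Ω = 486.4∠86.5° Ω.

Z = 30 + j485.5 Ω = 486.4∠86.5° Ω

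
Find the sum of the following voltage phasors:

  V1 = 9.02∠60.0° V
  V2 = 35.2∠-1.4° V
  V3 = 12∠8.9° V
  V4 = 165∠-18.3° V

Step 1 — Convert each phasor to rectangular form:
  V1 = 9.02·(cos(60.0°) + j·sin(60.0°)) = 4.51 + j7.812 V
  V2 = 35.2·(cos(-1.4°) + j·sin(-1.4°)) = 35.19 - j0.86 V
  V3 = 12·(cos(8.9°) + j·sin(8.9°)) = 11.86 + j1.857 V
  V4 = 165·(cos(-18.3°) + j·sin(-18.3°)) = 156.7 - j51.81 V
Step 2 — Sum components: V_total = 208.2 - j43 V.
Step 3 — Convert to polar: |V_total| = 212.6 V, ∠V_total = -11.7°.

V_total = 212.6∠-11.7° V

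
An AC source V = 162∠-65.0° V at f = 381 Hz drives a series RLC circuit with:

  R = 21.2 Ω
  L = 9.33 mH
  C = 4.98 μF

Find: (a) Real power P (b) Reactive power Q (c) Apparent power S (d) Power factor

Step 1 — Angular frequency: ω = 2π·f = 2π·381 = 2394 rad/s.
Step 2 — Component impedances:
  R: Z = R = 21.2 Ω
  L: Z = jωL = j·2394·0.00933 = 0 + j22.34 Ω
  C: Z = 1/(jωC) = -j/(ω·C) = 0 - j83.88 Ω
Step 3 — Series combination: Z_total = R + L + C = 21.2 - j61.55 Ω = 65.1∠-71.0° Ω.
Step 4 — Source phasor: V = 162∠-65.0° V = 68.46 - j146.8 V.
Step 5 — Current: I = V / Z = 2.475 + j0.2599 A = 2.489∠6.0° A.
Step 6 — Complex power: S = V·I* = 131.3 - j381.2 VA.
Step 7 — Real power: P = Re(S) = 131.3 W.
Step 8 — Reactive power: Q = Im(S) = -381.2 VAR.
Step 9 — Apparent power: |S| = 403.2 VA.
Step 10 — Power factor: PF = P/|S| = 0.3257 (leading).

(a) P = 131.3 W  (b) Q = -381.2 VAR  (c) S = 403.2 VA  (d) PF = 0.3257 (leading)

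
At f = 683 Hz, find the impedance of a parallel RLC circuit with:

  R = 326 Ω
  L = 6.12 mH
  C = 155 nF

Step 1 — Angular frequency: ω = 2π·f = 2π·683 = 4291 rad/s.
Step 2 — Component impedances:
  R: Z = R = 326 Ω
  L: Z = jωL = j·4291·0.00612 = 0 + j26.26 Ω
  C: Z = 1/(jωC) = -j/(ω·C) = 0 - j1503 Ω
Step 3 — Parallel combination: 1/Z_total = 1/R + 1/L + 1/C; Z_total = 2.177 + j26.55 Ω = 26.64∠85.3° Ω.

Z = 2.177 + j26.55 Ω = 26.64∠85.3° Ω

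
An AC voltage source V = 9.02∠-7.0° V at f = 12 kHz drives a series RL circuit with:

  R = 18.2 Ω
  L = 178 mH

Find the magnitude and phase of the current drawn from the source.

Step 1 — Angular frequency: ω = 2π·f = 2π·1.2e+04 = 7.54e+04 rad/s.
Step 2 — Component impedances:
  R: Z = R = 18.2 Ω
  L: Z = jωL = j·7.54e+04·0.178 = 0 + j1.342e+04 Ω
Step 3 — Series combination: Z_total = R + L = 18.2 + j1.342e+04 Ω = 1.342e+04∠89.9° Ω.
Step 4 — Source phasor: V = 9.02∠-7.0° V = 8.953 - j1.099 V.
Step 5 — Ohm's law: I = V / Z_total = (8.953 - j1.099) / (18.2 + j1.342e+04) = -8.1e-05 - j0.0006672 A.
Step 6 — Convert to polar: |I| = 0.0006721 A, ∠I = -96.9°.

I = 0.0006721∠-96.9° A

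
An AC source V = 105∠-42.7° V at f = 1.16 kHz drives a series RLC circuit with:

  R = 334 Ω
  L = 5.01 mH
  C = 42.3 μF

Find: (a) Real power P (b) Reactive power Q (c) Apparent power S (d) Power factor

Step 1 — Angular frequency: ω = 2π·f = 2π·1160 = 7288 rad/s.
Step 2 — Component impedances:
  R: Z = R = 334 Ω
  L: Z = jωL = j·7288·0.00501 = 0 + j36.52 Ω
  C: Z = 1/(jωC) = -j/(ω·C) = 0 - j3.244 Ω
Step 3 — Series combination: Z_total = R + L + C = 334 + j33.27 Ω = 335.7∠5.7° Ω.
Step 4 — Source phasor: V = 105∠-42.7° V = 77.17 - j71.21 V.
Step 5 — Current: I = V / Z = 0.2077 - j0.2339 A = 0.3128∠-48.4° A.
Step 6 — Complex power: S = V·I* = 32.68 + j3.256 VA.
Step 7 — Real power: P = Re(S) = 32.68 W.
Step 8 — Reactive power: Q = Im(S) = 3.256 VAR.
Step 9 — Apparent power: |S| = 32.85 VA.
Step 10 — Power factor: PF = P/|S| = 0.9951 (lagging).

(a) P = 32.68 W  (b) Q = 3.256 VAR  (c) S = 32.85 VA  (d) PF = 0.9951 (lagging)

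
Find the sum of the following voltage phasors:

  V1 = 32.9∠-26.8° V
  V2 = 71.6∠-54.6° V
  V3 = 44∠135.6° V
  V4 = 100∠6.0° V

Step 1 — Convert each phasor to rectangular form:
  V1 = 32.9·(cos(-26.8°) + j·sin(-26.8°)) = 29.37 - j14.83 V
  V2 = 71.6·(cos(-54.6°) + j·sin(-54.6°)) = 41.48 - j58.36 V
  V3 = 44·(cos(135.6°) + j·sin(135.6°)) = -31.44 + j30.79 V
  V4 = 100·(cos(6.0°) + j·sin(6.0°)) = 99.45 + j10.45 V
Step 2 — Sum components: V_total = 138.9 - j31.96 V.
Step 3 — Convert to polar: |V_total| = 142.5 V, ∠V_total = -13.0°.

V_total = 142.5∠-13.0° V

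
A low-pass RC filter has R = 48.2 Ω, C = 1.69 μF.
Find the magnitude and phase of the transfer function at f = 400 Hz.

Step 1 — Angular frequency: ω = 2π·400 = 2513 rad/s.
Step 2 — Transfer function: H(jω) = 1/(1 + jωRC).
Step 3 — Denominator: 1 + jωRC = 1 + j·2513·48.2·1.69e-06 = 1 + j0.2047.
Step 4 — H = 0.9598 - j0.1965.
Step 5 — Magnitude: |H| = 0.9797 (-0.2 dB); phase: φ = -11.6°.

|H| = 0.9797 (-0.2 dB), φ = -11.6°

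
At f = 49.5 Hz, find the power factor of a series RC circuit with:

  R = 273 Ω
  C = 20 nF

Step 1 — Angular frequency: ω = 2π·f = 2π·49.5 = 311 rad/s.
Step 2 — Component impedances:
  R: Z = R = 273 Ω
  C: Z = 1/(jωC) = -j/(ω·C) = 0 - j1.608e+05 Ω
Step 3 — Series combination: Z_total = R + C = 273 - j1.608e+05 Ω = 1.608e+05∠-89.9° Ω.
Step 4 — Power factor: PF = cos(φ) = Re(Z)/|Z| = 273/1.608e+05 = 0.001698.
Step 5 — Type: Im(Z) = -1.608e+05 ⇒ leading (phase φ = -89.9°).

PF = 0.001698 (leading, φ = -89.9°)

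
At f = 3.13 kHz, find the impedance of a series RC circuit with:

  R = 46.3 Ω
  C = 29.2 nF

Step 1 — Angular frequency: ω = 2π·f = 2π·3130 = 1.967e+04 rad/s.
Step 2 — Component impedances:
  R: Z = R = 46.3 Ω
  C: Z = 1/(jωC) = -j/(ω·C) = 0 - j1741 Ω
Step 3 — Series combination: Z_total = R + C = 46.3 - j1741 Ω = 1742∠-88.5° Ω.

Z = 46.3 - j1741 Ω = 1742∠-88.5° Ω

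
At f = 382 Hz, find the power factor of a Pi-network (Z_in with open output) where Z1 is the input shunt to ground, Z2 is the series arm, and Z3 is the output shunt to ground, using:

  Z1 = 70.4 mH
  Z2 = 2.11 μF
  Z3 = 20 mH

Step 1 — Angular frequency: ω = 2π·f = 2π·382 = 2400 rad/s.
Step 2 — Component impedances:
  Z1: Z = jωL = j·2400·0.0704 = 0 + j169 Ω
  Z2: Z = 1/(jωC) = -j/(ω·C) = 0 - j197.5 Ω
  Z3: Z = jωL = j·2400·0.02 = 0 + j48 Ω
Step 3 — With open output, the series arm Z2 and the output shunt Z3 appear in series to ground: Z2 + Z3 = 0 - j149.5 Ω.
Step 4 — Parallel with input shunt Z1: Z_in = Z1 || (Z2 + Z3) = 0 - j1294 Ω = 1294∠-90.0° Ω.
Step 5 — Power factor: PF = cos(φ) = Re(Z)/|Z| = 0/1294 = 0.
Step 6 — Type: Im(Z) = -1294 ⇒ leading (phase φ = -90.0°).

PF = 0 (leading, φ = -90.0°)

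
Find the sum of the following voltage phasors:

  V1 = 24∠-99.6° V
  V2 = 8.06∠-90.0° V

Step 1 — Convert each phasor to rectangular form:
  V1 = 24·(cos(-99.6°) + j·sin(-99.6°)) = -4.002 - j23.66 V
  V2 = 8.06·(cos(-90.0°) + j·sin(-90.0°)) = 0 - j8.06 V
Step 2 — Sum components: V_total = -4.002 - j31.72 V.
Step 3 — Convert to polar: |V_total| = 31.98 V, ∠V_total = -97.2°.

V_total = 31.98∠-97.2° V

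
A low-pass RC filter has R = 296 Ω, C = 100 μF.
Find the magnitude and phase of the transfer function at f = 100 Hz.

Step 1 — Angular frequency: ω = 2π·100 = 628.3 rad/s.
Step 2 — Transfer function: H(jω) = 1/(1 + jωRC).
Step 3 — Denominator: 1 + jωRC = 1 + j·628.3·296·0.0001 = 1 + j18.6.
Step 4 — H = 0.002883 - j0.05361.
Step 5 — Magnitude: |H| = 0.05369 (-25.4 dB); phase: φ = -86.9°.

|H| = 0.05369 (-25.4 dB), φ = -86.9°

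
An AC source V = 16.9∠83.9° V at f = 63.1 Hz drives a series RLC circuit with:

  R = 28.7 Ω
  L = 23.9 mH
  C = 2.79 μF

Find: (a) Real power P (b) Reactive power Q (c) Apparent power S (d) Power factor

Step 1 — Angular frequency: ω = 2π·f = 2π·63.1 = 396.5 rad/s.
Step 2 — Component impedances:
  R: Z = R = 28.7 Ω
  L: Z = jωL = j·396.5·0.0239 = 0 + j9.476 Ω
  C: Z = 1/(jωC) = -j/(ω·C) = 0 - j904 Ω
Step 3 — Series combination: Z_total = R + L + C = 28.7 - j894.6 Ω = 895∠-88.2° Ω.
Step 4 — Source phasor: V = 16.9∠83.9° V = 1.796 + j16.8 V.
Step 5 — Current: I = V / Z = -0.0187 + j0.002608 A = 0.01888∠172.1° A.
Step 6 — Complex power: S = V·I* = 0.01023 - j0.3189 VA.
Step 7 — Real power: P = Re(S) = 0.01023 W.
Step 8 — Reactive power: Q = Im(S) = -0.3189 VAR.
Step 9 — Apparent power: |S| = 0.3191 VA.
Step 10 — Power factor: PF = P/|S| = 0.03207 (leading).

(a) P = 0.01023 W  (b) Q = -0.3189 VAR  (c) S = 0.3191 VA  (d) PF = 0.03207 (leading)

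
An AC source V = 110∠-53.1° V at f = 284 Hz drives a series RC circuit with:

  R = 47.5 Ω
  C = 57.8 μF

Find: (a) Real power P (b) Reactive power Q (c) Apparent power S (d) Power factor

Step 1 — Angular frequency: ω = 2π·f = 2π·284 = 1784 rad/s.
Step 2 — Component impedances:
  R: Z = R = 47.5 Ω
  C: Z = 1/(jωC) = -j/(ω·C) = 0 - j9.696 Ω
Step 3 — Series combination: Z_total = R + C = 47.5 - j9.696 Ω = 48.48∠-11.5° Ω.
Step 4 — Source phasor: V = 110∠-53.1° V = 66.05 - j87.97 V.
Step 5 — Current: I = V / Z = 1.698 - j1.505 A = 2.269∠-41.6° A.
Step 6 — Complex power: S = V·I* = 244.5 - j49.92 VA.
Step 7 — Real power: P = Re(S) = 244.5 W.
Step 8 — Reactive power: Q = Im(S) = -49.92 VAR.
Step 9 — Apparent power: |S| = 249.6 VA.
Step 10 — Power factor: PF = P/|S| = 0.9798 (leading).

(a) P = 244.5 W  (b) Q = -49.92 VAR  (c) S = 249.6 VA  (d) PF = 0.9798 (leading)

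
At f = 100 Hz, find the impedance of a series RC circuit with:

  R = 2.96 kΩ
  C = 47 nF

Step 1 — Angular frequency: ω = 2π·f = 2π·100 = 628.3 rad/s.
Step 2 — Component impedances:
  R: Z = R = 2960 Ω
  C: Z = 1/(jωC) = -j/(ω·C) = 0 - j3.386e+04 Ω
Step 3 — Series combination: Z_total = R + C = 2960 - j3.386e+04 Ω = 3.399e+04∠-85.0° Ω.

Z = 2960 - j3.386e+04 Ω = 3.399e+04∠-85.0° Ω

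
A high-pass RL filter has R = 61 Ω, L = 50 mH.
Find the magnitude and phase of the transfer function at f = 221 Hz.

Step 1 — Angular frequency: ω = 2π·221 = 1389 rad/s.
Step 2 — Transfer function: H(jω) = jωL/(R + jωL).
Step 3 — Numerator jωL = j·69.43; denominator R + jωL = 61 + j69.43.
Step 4 — H = 0.5644 + j0.4958.
Step 5 — Magnitude: |H| = 0.7512 (-2.5 dB); phase: φ = 41.3°.

|H| = 0.7512 (-2.5 dB), φ = 41.3°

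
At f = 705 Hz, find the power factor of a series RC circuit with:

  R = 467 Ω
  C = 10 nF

Step 1 — Angular frequency: ω = 2π·f = 2π·705 = 4430 rad/s.
Step 2 — Component impedances:
  R: Z = R = 467 Ω
  C: Z = 1/(jωC) = -j/(ω·C) = 0 - j2.258e+04 Ω
Step 3 — Series combination: Z_total = R + C = 467 - j2.258e+04 Ω = 2.258e+04∠-88.8° Ω.
Step 4 — Power factor: PF = cos(φ) = Re(Z)/|Z| = 467/2.258e+04 = 0.02068.
Step 5 — Type: Im(Z) = -2.258e+04 ⇒ leading (phase φ = -88.8°).

PF = 0.02068 (leading, φ = -88.8°)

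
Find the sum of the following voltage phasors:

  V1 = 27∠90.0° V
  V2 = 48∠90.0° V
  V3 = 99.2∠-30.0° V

Step 1 — Convert each phasor to rectangular form:
  V1 = 27·(cos(90.0°) + j·sin(90.0°)) = 0 + j27 V
  V2 = 48·(cos(90.0°) + j·sin(90.0°)) = 0 + j48 V
  V3 = 99.2·(cos(-30.0°) + j·sin(-30.0°)) = 85.91 - j49.6 V
Step 2 — Sum components: V_total = 85.91 + j25.4 V.
Step 3 — Convert to polar: |V_total| = 89.59 V, ∠V_total = 16.5°.

V_total = 89.59∠16.5° V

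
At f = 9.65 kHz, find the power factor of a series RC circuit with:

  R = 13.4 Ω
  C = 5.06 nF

Step 1 — Angular frequency: ω = 2π·f = 2π·9650 = 6.063e+04 rad/s.
Step 2 — Component impedances:
  R: Z = R = 13.4 Ω
  C: Z = 1/(jωC) = -j/(ω·C) = 0 - j3259 Ω
Step 3 — Series combination: Z_total = R + C = 13.4 - j3259 Ω = 3259∠-89.8° Ω.
Step 4 — Power factor: PF = cos(φ) = Re(Z)/|Z| = 13.4/3259.5 = 0.004111.
Step 5 — Type: Im(Z) = -3259 ⇒ leading (phase φ = -89.8°).

PF = 0.004111 (leading, φ = -89.8°)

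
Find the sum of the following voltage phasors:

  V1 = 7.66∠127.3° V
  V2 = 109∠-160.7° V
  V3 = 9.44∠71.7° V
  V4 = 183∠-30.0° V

Step 1 — Convert each phasor to rectangular form:
  V1 = 7.66·(cos(127.3°) + j·sin(127.3°)) = -4.642 + j6.093 V
  V2 = 109·(cos(-160.7°) + j·sin(-160.7°)) = -102.9 - j36.03 V
  V3 = 9.44·(cos(71.7°) + j·sin(71.7°)) = 2.964 + j8.963 V
  V4 = 183·(cos(-30.0°) + j·sin(-30.0°)) = 158.5 - j91.5 V
Step 2 — Sum components: V_total = 53.93 - j112.5 V.
Step 3 — Convert to polar: |V_total| = 124.7 V, ∠V_total = -64.4°.

V_total = 124.7∠-64.4° V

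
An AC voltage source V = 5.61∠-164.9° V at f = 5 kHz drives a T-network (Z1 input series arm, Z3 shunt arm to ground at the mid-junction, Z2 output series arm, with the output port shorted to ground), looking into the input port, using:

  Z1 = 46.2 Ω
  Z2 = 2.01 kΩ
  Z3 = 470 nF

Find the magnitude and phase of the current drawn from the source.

Step 1 — Angular frequency: ω = 2π·f = 2π·5000 = 3.142e+04 rad/s.
Step 2 — Component impedances:
  Z1: Z = R = 46.2 Ω
  Z2: Z = R = 2010 Ω
  Z3: Z = 1/(jωC) = -j/(ω·C) = 0 - j67.73 Ω
Step 3 — With the output port shorted to ground, the output series arm Z2 runs from the junction to ground; the shunt arm Z3 also runs from the junction to ground. They appear in parallel: Z3 || Z2 = 2.279 - j67.65 Ω.
Step 4 — Series with input arm Z1: Z_in = Z1 + (Z3 || Z2) = 48.48 - j67.65 Ω = 83.23∠-54.4° Ω.
Step 5 — Source phasor: V = 5.61∠-164.9° V = -5.416 - j1.461 V.
Step 6 — Ohm's law: I = V / Z_total = (-5.416 - j1.461) / (48.48 - j67.65) = -0.02364 - j0.06313 A.
Step 7 — Convert to polar: |I| = 0.06741 A, ∠I = -110.5°.

I = 0.06741∠-110.5° A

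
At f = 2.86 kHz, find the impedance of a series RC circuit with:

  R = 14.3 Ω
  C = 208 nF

Step 1 — Angular frequency: ω = 2π·f = 2π·2860 = 1.797e+04 rad/s.
Step 2 — Component impedances:
  R: Z = R = 14.3 Ω
  C: Z = 1/(jωC) = -j/(ω·C) = 0 - j267.5 Ω
Step 3 — Series combination: Z_total = R + C = 14.3 - j267.5 Ω = 267.9∠-86.9° Ω.

Z = 14.3 - j267.5 Ω = 267.9∠-86.9° Ω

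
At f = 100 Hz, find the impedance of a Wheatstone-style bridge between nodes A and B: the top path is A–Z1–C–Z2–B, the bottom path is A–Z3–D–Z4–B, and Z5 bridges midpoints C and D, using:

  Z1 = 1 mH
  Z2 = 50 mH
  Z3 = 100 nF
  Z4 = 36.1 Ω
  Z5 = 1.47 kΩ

Step 1 — Angular frequency: ω = 2π·f = 2π·100 = 628.3 rad/s.
Step 2 — Component impedances:
  Z1: Z = jωL = j·628.3·0.001 = 0 + j0.6283 Ω
  Z2: Z = jωL = j·628.3·0.05 = 0 + j31.42 Ω
  Z3: Z = 1/(jωC) = -j/(ω·C) = 0 - j1.592e+04 Ω
  Z4: Z = R = 36.1 Ω
  Z5: Z = R = 1470 Ω
Step 3 — Bridge requires nodal analysis (the Z5 bridge couples midpoints C and D, so the two paths cannot be reduced to a simple series/parallel combination). Setting node B to ground and injecting 1 A at node A, the 3-node admittance system at A, C, D solves to V_A = Z_AB = 0.6577 + j32.09 Ω = 32.1∠88.8° Ω.

Z = 0.6577 + j32.09 Ω = 32.1∠88.8° Ω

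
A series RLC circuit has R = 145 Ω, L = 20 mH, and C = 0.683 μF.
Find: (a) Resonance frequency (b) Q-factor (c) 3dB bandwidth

Step 1 — Resonance condition Im(Z)=0 gives ω₀ = 1/√(LC).
Step 2 — ω₀ = 1/√(0.02·6.83e-07) = 8556 rad/s.
Step 3 — f₀ = ω₀/(2π) = 1362 Hz.
Step 4 — Series Q: Q = ω₀L/R = 8556·0.02/145 = 1.18.
Step 5 — 3dB bandwidth: Δω = ω₀/Q = 7250 rad/s; BW = Δω/(2π) = 1154 Hz.

(a) f₀ = 1362 Hz  (b) Q = 1.18  (c) BW = 1154 Hz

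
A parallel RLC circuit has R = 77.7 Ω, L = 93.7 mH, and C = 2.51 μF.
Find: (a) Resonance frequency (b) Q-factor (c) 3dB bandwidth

Step 1 — Resonance: ω₀ = 1/√(LC) = 1/√(0.0937·2.51e-06) = 2062 rad/s.
Step 2 — f₀ = ω₀/(2π) = 328.2 Hz.
Step 3 — Parallel Q: Q = R/(ω₀L) = 77.7/(2062·0.0937) = 0.4022.
Step 4 — Bandwidth: Δω = ω₀/Q = 5127 rad/s; BW = Δω/(2π) = 816.1 Hz.

(a) f₀ = 328.2 Hz  (b) Q = 0.4022  (c) BW = 816.1 Hz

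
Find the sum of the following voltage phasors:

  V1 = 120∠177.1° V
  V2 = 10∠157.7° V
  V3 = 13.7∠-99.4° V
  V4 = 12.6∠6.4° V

Step 1 — Convert each phasor to rectangular form:
  V1 = 120·(cos(177.1°) + j·sin(177.1°)) = -119.8 + j6.071 V
  V2 = 10·(cos(157.7°) + j·sin(157.7°)) = -9.252 + j3.795 V
  V3 = 13.7·(cos(-99.4°) + j·sin(-99.4°)) = -2.238 - j13.52 V
  V4 = 12.6·(cos(6.4°) + j·sin(6.4°)) = 12.52 + j1.405 V
Step 2 — Sum components: V_total = -118.8 - j2.246 V.
Step 3 — Convert to polar: |V_total| = 118.8 V, ∠V_total = -178.9°.

V_total = 118.8∠-178.9° V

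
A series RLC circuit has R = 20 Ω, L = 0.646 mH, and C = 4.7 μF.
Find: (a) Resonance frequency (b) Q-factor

Step 1 — Resonance condition Im(Z)=0 gives ω₀ = 1/√(LC).
Step 2 — ω₀ = 1/√(0.000646·4.7e-06) = 1.815e+04 rad/s.
Step 3 — f₀ = ω₀/(2π) = 2888 Hz.
Step 4 — Series Q: Q = ω₀L/R = 1.815e+04·0.000646/20 = 0.5862.

(a) f₀ = 2888 Hz  (b) Q = 0.5862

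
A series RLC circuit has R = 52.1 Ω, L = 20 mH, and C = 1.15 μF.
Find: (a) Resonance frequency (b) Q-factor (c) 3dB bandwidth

Step 1 — Resonance: ω₀ = 1/√(LC) = 1/√(0.02·1.15e-06) = 6594 rad/s.
Step 2 — f₀ = ω₀/(2π) = 1049 Hz.
Step 3 — Series Q: Q = ω₀L/R = 6594·0.02/52.1 = 2.531.
Step 4 — Bandwidth: Δω = ω₀/Q = 2605 rad/s; BW = Δω/(2π) = 414.6 Hz.

(a) f₀ = 1049 Hz  (b) Q = 2.531  (c) BW = 414.6 Hz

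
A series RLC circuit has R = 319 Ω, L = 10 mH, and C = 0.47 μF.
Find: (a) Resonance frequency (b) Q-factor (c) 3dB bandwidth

Step 1 — Resonance condition Im(Z)=0 gives ω₀ = 1/√(LC).
Step 2 — ω₀ = 1/√(0.01·4.7e-07) = 1.459e+04 rad/s.
Step 3 — f₀ = ω₀/(2π) = 2322 Hz.
Step 4 — Series Q: Q = ω₀L/R = 1.459e+04·0.01/319 = 0.4573.
Step 5 — 3dB bandwidth: Δω = ω₀/Q = 3.19e+04 rad/s; BW = Δω/(2π) = 5077 Hz.

(a) f₀ = 2322 Hz  (b) Q = 0.4573  (c) BW = 5077 Hz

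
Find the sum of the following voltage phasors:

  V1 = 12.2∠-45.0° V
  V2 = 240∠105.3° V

Step 1 — Convert each phasor to rectangular form:
  V1 = 12.2·(cos(-45.0°) + j·sin(-45.0°)) = 8.627 - j8.627 V
  V2 = 240·(cos(105.3°) + j·sin(105.3°)) = -63.33 + j231.5 V
Step 2 — Sum components: V_total = -54.7 + j222.9 V.
Step 3 — Convert to polar: |V_total| = 229.5 V, ∠V_total = 103.8°.

V_total = 229.5∠103.8° V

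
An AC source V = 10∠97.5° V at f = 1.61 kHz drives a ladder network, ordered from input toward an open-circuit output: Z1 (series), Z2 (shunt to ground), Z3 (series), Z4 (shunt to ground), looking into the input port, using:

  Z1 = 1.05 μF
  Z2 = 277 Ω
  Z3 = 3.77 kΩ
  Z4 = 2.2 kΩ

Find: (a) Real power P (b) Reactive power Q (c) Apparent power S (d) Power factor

Step 1 — Angular frequency: ω = 2π·f = 2π·1610 = 1.012e+04 rad/s.
Step 2 — Component impedances:
  Z1: Z = 1/(jωC) = -j/(ω·C) = 0 - j94.15 Ω
  Z2: Z = R = 277 Ω
  Z3: Z = R = 3770 Ω
  Z4: Z = R = 2200 Ω
Step 3 — Ladder network (open output): work backward from the far end, alternating series and parallel combinations. Z_in = 264.7 - j94.15 Ω = 281∠-19.6° Ω.
Step 4 — Source phasor: V = 10∠97.5° V = -1.305 + j9.914 V.
Step 5 — Current: I = V / Z = -0.0162 + j0.03169 A = 0.03559∠117.1° A.
Step 6 — Complex power: S = V·I* = 0.3353 - j0.1193 VA.
Step 7 — Real power: P = Re(S) = 0.3353 W.
Step 8 — Reactive power: Q = Im(S) = -0.1193 VAR.
Step 9 — Apparent power: |S| = 0.3559 VA.
Step 10 — Power factor: PF = P/|S| = 0.9422 (leading).

(a) P = 0.3353 W  (b) Q = -0.1193 VAR  (c) S = 0.3559 VA  (d) PF = 0.9422 (leading)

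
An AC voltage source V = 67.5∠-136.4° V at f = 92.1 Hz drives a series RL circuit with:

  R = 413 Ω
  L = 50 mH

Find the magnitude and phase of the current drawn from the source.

Step 1 — Angular frequency: ω = 2π·f = 2π·92.1 = 578.7 rad/s.
Step 2 — Component impedances:
  R: Z = R = 413 Ω
  L: Z = jωL = j·578.7·0.05 = 0 + j28.93 Ω
Step 3 — Series combination: Z_total = R + L = 413 + j28.93 Ω = 414∠4.0° Ω.
Step 4 — Source phasor: V = 67.5∠-136.4° V = -48.88 - j46.55 V.
Step 5 — Ohm's law: I = V / Z_total = (-48.88 - j46.55) / (413 + j28.93) = -0.1256 - j0.1039 A.
Step 6 — Convert to polar: |I| = 0.163 A, ∠I = -140.4°.

I = 0.163∠-140.4° A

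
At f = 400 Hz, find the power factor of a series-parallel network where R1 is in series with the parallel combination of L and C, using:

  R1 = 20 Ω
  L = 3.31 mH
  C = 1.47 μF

Step 1 — Angular frequency: ω = 2π·f = 2π·400 = 2513 rad/s.
Step 2 — Component impedances:
  R1: Z = R = 20 Ω
  L: Z = jωL = j·2513·0.00331 = 0 + j8.319 Ω
  C: Z = 1/(jωC) = -j/(ω·C) = 0 - j270.7 Ω
Step 3 — Parallel branch: L || C = 1/(1/L + 1/C) = 0 + j8.583 Ω.
Step 4 — Series with R1: Z_total = R1 + (L || C) = 20 + j8.583 Ω = 21.76∠23.2° Ω.
Step 5 — Power factor: PF = cos(φ) = Re(Z)/|Z| = 20/21.7638 = 0.919.
Step 6 — Type: Im(Z) = 8.583 ⇒ lagging (phase φ = 23.2°).

PF = 0.919 (lagging, φ = 23.2°)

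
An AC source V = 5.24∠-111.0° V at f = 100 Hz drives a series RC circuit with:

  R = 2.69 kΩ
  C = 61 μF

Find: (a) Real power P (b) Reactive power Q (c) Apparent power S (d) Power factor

Step 1 — Angular frequency: ω = 2π·f = 2π·100 = 628.3 rad/s.
Step 2 — Component impedances:
  R: Z = R = 2690 Ω
  C: Z = 1/(jωC) = -j/(ω·C) = 0 - j26.09 Ω
Step 3 — Series combination: Z_total = R + C = 2690 - j26.09 Ω = 2690∠-0.6° Ω.
Step 4 — Source phasor: V = 5.24∠-111.0° V = -1.878 - j4.892 V.
Step 5 — Current: I = V / Z = -0.0006804 - j0.001825 A = 0.001948∠-110.4° A.
Step 6 — Complex power: S = V·I* = 0.01021 - j9.899e-05 VA.
Step 7 — Real power: P = Re(S) = 0.01021 W.
Step 8 — Reactive power: Q = Im(S) = -9.899e-05 VAR.
Step 9 — Apparent power: |S| = 0.01021 VA.
Step 10 — Power factor: PF = P/|S| = 1 (leading).

(a) P = 0.01021 W  (b) Q = -9.899e-05 VAR  (c) S = 0.01021 VA  (d) PF = 1 (leading)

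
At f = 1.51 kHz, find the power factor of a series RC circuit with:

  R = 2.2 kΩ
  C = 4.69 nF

Step 1 — Angular frequency: ω = 2π·f = 2π·1510 = 9488 rad/s.
Step 2 — Component impedances:
  R: Z = R = 2200 Ω
  C: Z = 1/(jωC) = -j/(ω·C) = 0 - j2.247e+04 Ω
Step 3 — Series combination: Z_total = R + C = 2200 - j2.247e+04 Ω = 2.258e+04∠-84.4° Ω.
Step 4 — Power factor: PF = cos(φ) = Re(Z)/|Z| = 2200/2.258e+04 = 0.09743.
Step 5 — Type: Im(Z) = -2.247e+04 ⇒ leading (phase φ = -84.4°).

PF = 0.09743 (leading, φ = -84.4°)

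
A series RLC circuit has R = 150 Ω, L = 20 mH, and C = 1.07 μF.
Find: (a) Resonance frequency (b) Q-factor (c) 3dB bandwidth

Step 1 — Resonance condition Im(Z)=0 gives ω₀ = 1/√(LC).
Step 2 — ω₀ = 1/√(0.02·1.07e-06) = 6836 rad/s.
Step 3 — f₀ = ω₀/(2π) = 1088 Hz.
Step 4 — Series Q: Q = ω₀L/R = 6836·0.02/150 = 0.9114.
Step 5 — 3dB bandwidth: Δω = ω₀/Q = 7500 rad/s; BW = Δω/(2π) = 1194 Hz.

(a) f₀ = 1088 Hz  (b) Q = 0.9114  (c) BW = 1194 Hz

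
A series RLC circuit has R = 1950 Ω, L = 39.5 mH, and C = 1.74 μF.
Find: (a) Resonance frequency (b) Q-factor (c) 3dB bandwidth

Step 1 — Resonance: ω₀ = 1/√(LC) = 1/√(0.0395·1.74e-06) = 3814 rad/s.
Step 2 — f₀ = ω₀/(2π) = 607.1 Hz.
Step 3 — Series Q: Q = ω₀L/R = 3814·0.0395/1950 = 0.07727.
Step 4 — Bandwidth: Δω = ω₀/Q = 4.937e+04 rad/s; BW = Δω/(2π) = 7857 Hz.

(a) f₀ = 607.1 Hz  (b) Q = 0.07727  (c) BW = 7857 Hz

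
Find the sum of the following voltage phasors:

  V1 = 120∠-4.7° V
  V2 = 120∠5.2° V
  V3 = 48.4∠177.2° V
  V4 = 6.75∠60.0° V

Step 1 — Convert each phasor to rectangular form:
  V1 = 120·(cos(-4.7°) + j·sin(-4.7°)) = 119.6 - j9.833 V
  V2 = 120·(cos(5.2°) + j·sin(5.2°)) = 119.5 + j10.88 V
  V3 = 48.4·(cos(177.2°) + j·sin(177.2°)) = -48.34 + j2.364 V
  V4 = 6.75·(cos(60.0°) + j·sin(60.0°)) = 3.375 + j5.846 V
Step 2 — Sum components: V_total = 194.1 + j9.253 V.
Step 3 — Convert to polar: |V_total| = 194.4 V, ∠V_total = 2.7°.

V_total = 194.4∠2.7° V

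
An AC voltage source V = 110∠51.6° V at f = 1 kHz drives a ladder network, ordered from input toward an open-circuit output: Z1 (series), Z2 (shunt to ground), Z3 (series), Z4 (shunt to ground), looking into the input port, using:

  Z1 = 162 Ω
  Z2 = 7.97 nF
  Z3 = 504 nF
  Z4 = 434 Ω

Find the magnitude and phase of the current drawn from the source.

Step 1 — Angular frequency: ω = 2π·f = 2π·1000 = 6283 rad/s.
Step 2 — Component impedances:
  Z1: Z = R = 162 Ω
  Z2: Z = 1/(jωC) = -j/(ω·C) = 0 - j1.997e+04 Ω
  Z3: Z = 1/(jωC) = -j/(ω·C) = 0 - j315.8 Ω
  Z4: Z = R = 434 Ω
Step 3 — Ladder network (open output): work backward from the far end, alternating series and parallel combinations. Z_in = 582.4 - j319.9 Ω = 664.5∠-28.8° Ω.
Step 4 — Source phasor: V = 110∠51.6° V = 68.33 + j86.21 V.
Step 5 — Ohm's law: I = V / Z_total = (68.33 + j86.21) / (582.4 - j319.9) = 0.02768 + j0.1632 A.
Step 6 — Convert to polar: |I| = 0.1655 A, ∠I = 80.4°.

I = 0.1655∠80.4° A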